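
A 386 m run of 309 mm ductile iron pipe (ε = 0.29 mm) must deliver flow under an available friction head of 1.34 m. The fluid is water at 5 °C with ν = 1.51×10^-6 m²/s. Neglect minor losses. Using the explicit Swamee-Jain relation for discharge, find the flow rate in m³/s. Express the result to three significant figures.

Q ≈ 0.0755 m³/s

Swamee-Jain (Type II): Q = -0.965·√(gD⁵h_f/L)·ln[ε/(3.7D) + √(3.17ν²L/(gD³h_f))]
√(gD⁵h_f/L) = √(9.81·0.309⁵·1.34/386) = 0.009795
ε/(3.7D) = 2.54×10^-4; √(3.17ν²L/(gD³h_f)) = 8.48×10^-5
Q = -0.965·0.009795·ln(3.385×10^-4) = 0.07553 m³/s
Check: V = 1.01 m/s, Re = 2.06×10^5, f = 0.02091, h_f = 1.35 m ≈ 1.34 m ✓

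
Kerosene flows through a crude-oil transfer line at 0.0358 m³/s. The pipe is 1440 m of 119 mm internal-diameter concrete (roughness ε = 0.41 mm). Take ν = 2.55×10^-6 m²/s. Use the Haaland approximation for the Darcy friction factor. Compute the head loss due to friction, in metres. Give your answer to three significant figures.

V = 4Q/(πD²) = 4·0.0358/(π·0.119²) = 3.219 m/s
Re = VD/ν = 3.219·0.119/2.55×10^-6 = 1.50×10^5 → turbulent
ε/D = 0.41/119 = 0.00345
Haaland: f = 0.02799
h_f = f(L/D)V²/(2g) = 0.02799·(1440/0.119)·3.219²/(2·9.81) = 178.9 m

h_f ≈ 179 m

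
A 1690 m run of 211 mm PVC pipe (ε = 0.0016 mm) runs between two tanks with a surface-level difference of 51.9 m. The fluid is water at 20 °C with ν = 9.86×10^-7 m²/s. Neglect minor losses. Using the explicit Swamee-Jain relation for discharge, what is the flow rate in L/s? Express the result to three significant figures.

Q ≈ 111 L/s

Swamee-Jain (Type II): Q = -0.965·√(gD⁵h_f/L)·ln[ε/(3.7D) + √(3.17ν²L/(gD³h_f))]
√(gD⁵h_f/L) = √(9.81·0.211⁵·51.9/1690) = 0.01122
ε/(3.7D) = 2.05×10^-6; √(3.17ν²L/(gD³h_f)) = 3.30×10^-5
Q = -0.965·0.01122·ln(3.505×10^-5) = 0.1111 m³/s
Check: V = 3.18 m/s, Re = 6.80×10^5, f = 0.01255, h_f = 51.7 m ≈ 51.9 m ✓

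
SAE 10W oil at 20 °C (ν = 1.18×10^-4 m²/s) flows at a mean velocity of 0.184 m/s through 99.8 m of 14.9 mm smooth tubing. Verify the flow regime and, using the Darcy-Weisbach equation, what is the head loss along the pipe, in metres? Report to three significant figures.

Re = VD/ν = 0.184·0.01490/1.18×10^-4 = 23.2 → laminar (Re < 2300)
f = 64/Re = 2.755
h_f = f(L/D)V²/(2g) = 2.755·(99.8/0.01490)·0.184²/(2·9.81) = 31.84 m

h_f ≈ 31.8 m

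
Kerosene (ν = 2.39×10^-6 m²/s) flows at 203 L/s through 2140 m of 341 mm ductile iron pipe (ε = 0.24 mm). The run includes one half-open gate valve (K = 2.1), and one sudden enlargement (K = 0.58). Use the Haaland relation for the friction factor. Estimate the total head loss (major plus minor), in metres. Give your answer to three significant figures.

H_L ≈ 30.9 m

V = 4Q/(πD²) = 2.223 m/s; V²/2g = 0.2518 m
Re = 3.17×10^5, ε/D = 7.04×10^-4 → f = 0.01912 (Haaland)
Major: h_f = f(L/D)·V²/2g = 0.01912·6276·0.2518 = 30.21 m
Minor: ΣK = 2.68; h_m = ΣK·V²/2g = 0.6749 m
Total H_L = 30.21 + 0.6749 = 30.88 m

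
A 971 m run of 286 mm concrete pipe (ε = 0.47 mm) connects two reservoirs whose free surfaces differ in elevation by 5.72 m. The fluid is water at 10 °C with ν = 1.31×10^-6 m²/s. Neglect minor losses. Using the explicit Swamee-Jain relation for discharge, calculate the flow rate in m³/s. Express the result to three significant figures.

Q ≈ 0.0770 m³/s

Swamee-Jain (Type II): Q = -0.965·√(gD⁵h_f/L)·ln[ε/(3.7D) + √(3.17ν²L/(gD³h_f))]
√(gD⁵h_f/L) = √(9.81·0.286⁵·5.72/971) = 0.01052
ε/(3.7D) = 4.44×10^-4; √(3.17ν²L/(gD³h_f)) = 6.34×10^-5
Q = -0.965·0.01052·ln(5.076×10^-4) = 0.07698 m³/s
Check: V = 1.20 m/s, Re = 2.62×10^5, f = 0.02319, h_f = 5.76 m ≈ 5.72 m ✓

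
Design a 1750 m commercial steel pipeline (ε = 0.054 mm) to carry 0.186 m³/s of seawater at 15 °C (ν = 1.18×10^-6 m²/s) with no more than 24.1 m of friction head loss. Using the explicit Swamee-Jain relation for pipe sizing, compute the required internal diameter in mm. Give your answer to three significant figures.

D ≈ 319 mm

Swamee-Jain (Type III): D = 0.66·[ε^1.25·(LQ²/(gh_f))^4.75 + ν·Q^9.4·(L/(gh_f))^5.2]^0.04
LQ²/(gh_f) = 0.2561; L/(gh_f) = 7.402
Term 1 = ε^1.25·(…)^4.75 = 7.17×10^-9; Term 2 = ν·Q^9.4·(…)^5.2 = 5.32×10^-9
D = 0.66·(7.17×10^-9 + 5.32×10^-9)^0.04 = 0.3187 m = 319 mm
Check: V = 2.33 m/s, Re = 6.30×10^5, f = 0.01491, h_f = 22.7 m ≈ 24.1 m ✓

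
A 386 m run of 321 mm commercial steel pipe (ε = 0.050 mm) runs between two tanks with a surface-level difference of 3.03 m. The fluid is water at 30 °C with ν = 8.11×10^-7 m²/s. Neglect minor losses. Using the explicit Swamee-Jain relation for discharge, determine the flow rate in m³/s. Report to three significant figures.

Q ≈ 0.149 m³/s

Swamee-Jain (Type II): Q = -0.965·√(gD⁵h_f/L)·ln[ε/(3.7D) + √(3.17ν²L/(gD³h_f))]
√(gD⁵h_f/L) = √(9.81·0.321⁵·3.03/386) = 0.01620
ε/(3.7D) = 4.21×10^-5; √(3.17ν²L/(gD³h_f)) = 2.86×10^-5
Q = -0.965·0.01620·ln(7.071×10^-5) = 0.1494 m³/s
Check: V = 1.85 m/s, Re = 7.31×10^5, f = 0.01458, h_f = 3.05 m ≈ 3.03 m ✓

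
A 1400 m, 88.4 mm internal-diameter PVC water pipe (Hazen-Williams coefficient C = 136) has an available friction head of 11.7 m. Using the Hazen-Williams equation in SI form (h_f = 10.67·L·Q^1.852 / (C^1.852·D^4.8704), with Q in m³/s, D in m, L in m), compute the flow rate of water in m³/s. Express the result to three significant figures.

Rearranging: Q = [h_f·C^1.852·D^4.8704 / (10.67·L)]^(1/1.852)
Q = [11.7·136^1.852·0.0884^4.8704 / (10.67·1400)]^0.540 = 0.004850 m³/s

Q ≈ 0.00485 m³/s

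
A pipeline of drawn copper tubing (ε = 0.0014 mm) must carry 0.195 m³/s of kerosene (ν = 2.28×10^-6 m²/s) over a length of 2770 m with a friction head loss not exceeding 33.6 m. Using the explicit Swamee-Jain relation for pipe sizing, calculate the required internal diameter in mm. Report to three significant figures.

Swamee-Jain (Type III): D = 0.66·[ε^1.25·(LQ²/(gh_f))^4.75 + ν·Q^9.4·(L/(gh_f))^5.2]^0.04
LQ²/(gh_f) = 0.3196; L/(gh_f) = 8.404
Term 1 = ε^1.25·(…)^4.75 = 2.13×10^-10; Term 2 = ν·Q^9.4·(…)^5.2 = 3.10×10^-8
D = 0.66·(2.13×10^-10 + 3.10×10^-8)^0.04 = 0.3306 m = 331 mm
Check: V = 2.27 m/s, Re = 3.29×10^5, f = 0.01418, h_f = 31.2 m ≈ 33.6 m ✓

D ≈ 331 mm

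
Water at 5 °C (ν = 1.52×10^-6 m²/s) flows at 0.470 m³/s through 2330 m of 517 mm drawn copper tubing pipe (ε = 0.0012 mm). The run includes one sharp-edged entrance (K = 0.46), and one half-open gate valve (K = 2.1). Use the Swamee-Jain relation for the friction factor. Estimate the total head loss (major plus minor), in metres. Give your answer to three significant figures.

H_L ≈ 14.7 m

V = 4Q/(πD²) = 2.239 m/s; V²/2g = 0.2555 m
Re = 7.62×10^5, ε/D = 2.32×10^-6 → f = 0.01221 (Swamee-Jain)
Major: h_f = f(L/D)·V²/2g = 0.01221·4507·0.2555 = 14.06 m
Minor: ΣK = 2.56; h_m = ΣK·V²/2g = 0.6540 m
Total H_L = 14.06 + 0.6540 = 14.71 m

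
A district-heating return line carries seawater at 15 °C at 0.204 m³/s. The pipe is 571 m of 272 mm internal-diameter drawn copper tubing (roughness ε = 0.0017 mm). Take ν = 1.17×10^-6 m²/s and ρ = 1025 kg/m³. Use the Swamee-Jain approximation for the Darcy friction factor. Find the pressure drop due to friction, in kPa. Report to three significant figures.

Δp ≈ 161 kPa

V = 4Q/(πD²) = 4·0.204/(π·0.272²) = 3.511 m/s
Re = VD/ν = 3.511·0.272/1.17×10^-6 = 8.16×10^5 → turbulent
ε/D = 0.0017/272 = 6.25×10^-6
Swamee-Jain: f = 0.01215
h_f = f(L/D)V²/(2g) = 0.01215·(571/0.272)·3.511²/(2·9.81) = 16.03 m
Δp = ρg·h_f = 1025·9.81·16.03 = 161.1 kPa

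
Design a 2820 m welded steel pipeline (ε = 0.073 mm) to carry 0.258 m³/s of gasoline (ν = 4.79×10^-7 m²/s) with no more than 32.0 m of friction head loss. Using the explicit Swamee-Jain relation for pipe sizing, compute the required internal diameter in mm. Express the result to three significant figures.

D ≈ 375 mm

Swamee-Jain (Type III): D = 0.66·[ε^1.25·(LQ²/(gh_f))^4.75 + ν·Q^9.4·(L/(gh_f))^5.2]^0.04
LQ²/(gh_f) = 0.5980; L/(gh_f) = 8.983
Term 1 = ε^1.25·(…)^4.75 = 5.87×10^-7; Term 2 = ν·Q^9.4·(…)^5.2 = 1.28×10^-7
D = 0.66·(5.87×10^-7 + 1.28×10^-7)^0.04 = 0.3747 m = 375 mm
Check: V = 2.34 m/s, Re = 1.83×10^6, f = 0.01430, h_f = 30.0 m ≈ 32.0 m ✓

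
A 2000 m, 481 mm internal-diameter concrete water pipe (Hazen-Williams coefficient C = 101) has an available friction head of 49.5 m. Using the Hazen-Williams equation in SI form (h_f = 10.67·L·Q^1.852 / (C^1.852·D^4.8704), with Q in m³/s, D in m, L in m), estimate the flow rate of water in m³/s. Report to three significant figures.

Q ≈ 0.557 m³/s

Rearranging: Q = [h_f·C^1.852·D^4.8704 / (10.67·L)]^(1/1.852)
Q = [49.5·101^1.852·0.481^4.8704 / (10.67·2000)]^0.540 = 0.5570 m³/s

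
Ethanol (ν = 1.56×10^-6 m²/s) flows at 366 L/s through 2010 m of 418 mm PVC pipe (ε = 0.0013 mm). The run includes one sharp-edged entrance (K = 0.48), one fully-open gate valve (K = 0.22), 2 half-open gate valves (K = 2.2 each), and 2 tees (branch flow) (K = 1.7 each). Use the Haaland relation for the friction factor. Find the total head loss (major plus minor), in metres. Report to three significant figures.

H_L ≈ 24.5 m

V = 4Q/(πD²) = 2.667 m/s; V²/2g = 0.3626 m
Re = 7.15×10^5, ε/D = 3.11×10^-6 → f = 0.01231 (Haaland)
Major: h_f = f(L/D)·V²/2g = 0.01231·4809·0.3626 = 21.46 m
Minor: ΣK = 8.50; h_m = ΣK·V²/2g = 3.082 m
Total H_L = 21.46 + 3.082 = 24.54 m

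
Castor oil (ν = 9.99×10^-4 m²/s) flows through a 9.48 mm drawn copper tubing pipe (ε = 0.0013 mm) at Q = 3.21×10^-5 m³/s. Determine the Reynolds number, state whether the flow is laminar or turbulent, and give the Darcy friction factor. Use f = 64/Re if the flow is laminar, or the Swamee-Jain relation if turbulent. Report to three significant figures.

V = 4Q/(πD²) = 0.4548 m/s
Re = VD/ν = 0.4548·0.00948/9.99×10^-4 = 4.32
Re < 2300 → laminar → f = 64/Re = 14.83

Re ≈ 4.32; laminar; f = 64/Re ≈ 14.8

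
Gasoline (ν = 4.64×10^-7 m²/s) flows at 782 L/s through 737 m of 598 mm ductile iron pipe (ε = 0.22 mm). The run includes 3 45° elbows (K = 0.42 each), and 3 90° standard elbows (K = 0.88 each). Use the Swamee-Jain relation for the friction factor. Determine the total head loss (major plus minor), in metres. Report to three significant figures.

H_L ≈ 9.26 m

V = 4Q/(πD²) = 2.784 m/s; V²/2g = 0.3951 m
Re = 3.59×10^6, ε/D = 3.68×10^-4 → f = 0.01585 (Swamee-Jain)
Major: h_f = f(L/D)·V²/2g = 0.01585·1232·0.3951 = 7.717 m
Minor: ΣK = 3.90; h_m = ΣK·V²/2g = 1.541 m
Total H_L = 7.717 + 1.541 = 9.258 m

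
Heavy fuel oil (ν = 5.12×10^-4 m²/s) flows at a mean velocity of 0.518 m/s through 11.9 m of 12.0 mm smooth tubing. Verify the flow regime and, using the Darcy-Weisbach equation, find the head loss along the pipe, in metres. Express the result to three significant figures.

h_f ≈ 71.5 m

Re = VD/ν = 0.518·0.01200/5.12×10^-4 = 12.1 → laminar (Re < 2300)
f = 64/Re = 5.272
h_f = f(L/D)V²/(2g) = 5.272·(11.9/0.01200)·0.518²/(2·9.81) = 71.49 m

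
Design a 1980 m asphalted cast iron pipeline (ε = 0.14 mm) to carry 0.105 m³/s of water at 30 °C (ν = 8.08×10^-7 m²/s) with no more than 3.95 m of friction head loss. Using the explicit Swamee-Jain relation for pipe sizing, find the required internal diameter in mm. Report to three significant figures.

D ≈ 385 mm

Swamee-Jain (Type III): D = 0.66·[ε^1.25·(LQ²/(gh_f))^4.75 + ν·Q^9.4·(L/(gh_f))^5.2]^0.04
LQ²/(gh_f) = 0.5633; L/(gh_f) = 51.10
Term 1 = ε^1.25·(…)^4.75 = 9.97×10^-7; Term 2 = ν·Q^9.4·(…)^5.2 = 3.89×10^-7
D = 0.66·(9.97×10^-7 + 3.89×10^-7)^0.04 = 0.3848 m = 385 mm
Check: V = 0.903 m/s, Re = 4.30×10^5, f = 0.01702, h_f = 3.64 m ≈ 3.95 m ✓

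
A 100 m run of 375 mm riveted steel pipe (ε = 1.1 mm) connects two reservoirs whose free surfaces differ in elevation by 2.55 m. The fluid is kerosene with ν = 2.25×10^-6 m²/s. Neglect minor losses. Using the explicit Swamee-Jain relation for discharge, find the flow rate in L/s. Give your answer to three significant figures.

Q ≈ 295 L/s

Swamee-Jain (Type II): Q = -0.965·√(gD⁵h_f/L)·ln[ε/(3.7D) + √(3.17ν²L/(gD³h_f))]
√(gD⁵h_f/L) = √(9.81·0.375⁵·2.55/100) = 0.04307
ε/(3.7D) = 7.93×10^-4; √(3.17ν²L/(gD³h_f)) = 3.49×10^-5
Q = -0.965·0.04307·ln(8.277×10^-4) = 0.2950 m³/s
Check: V = 2.67 m/s, Re = 4.45×10^5, f = 0.02643, h_f = 2.56 m ≈ 2.55 m ✓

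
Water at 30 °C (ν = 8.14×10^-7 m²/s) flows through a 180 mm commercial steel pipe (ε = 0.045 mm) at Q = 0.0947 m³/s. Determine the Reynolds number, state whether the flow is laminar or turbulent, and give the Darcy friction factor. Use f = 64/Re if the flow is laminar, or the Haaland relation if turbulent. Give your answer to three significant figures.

Re ≈ 8.23×10^5; turbulent; f ≈ 0.0153

V = 4Q/(πD²) = 3.721 m/s
Re = VD/ν = 3.721·0.180/8.14×10^-7 = 8.23×10^5
Re > 4000 → turbulent; ε/D = 2.50×10^-4
Haaland: f = 0.01527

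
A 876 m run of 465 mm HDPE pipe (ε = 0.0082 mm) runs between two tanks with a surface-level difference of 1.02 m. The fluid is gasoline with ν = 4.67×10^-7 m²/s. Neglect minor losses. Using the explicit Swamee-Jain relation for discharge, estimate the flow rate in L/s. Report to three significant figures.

Q ≈ 159 L/s

Swamee-Jain (Type II): Q = -0.965·√(gD⁵h_f/L)·ln[ε/(3.7D) + √(3.17ν²L/(gD³h_f))]
√(gD⁵h_f/L) = √(9.81·0.465⁵·1.02/876) = 0.01576
ε/(3.7D) = 4.77×10^-6; √(3.17ν²L/(gD³h_f)) = 2.45×10^-5
Q = -0.965·0.01576·ln(2.930×10^-5) = 0.1587 m³/s
Check: V = 0.935 m/s, Re = 9.31×10^5, f = 0.01215, h_f = 1.02 m ≈ 1.02 m ✓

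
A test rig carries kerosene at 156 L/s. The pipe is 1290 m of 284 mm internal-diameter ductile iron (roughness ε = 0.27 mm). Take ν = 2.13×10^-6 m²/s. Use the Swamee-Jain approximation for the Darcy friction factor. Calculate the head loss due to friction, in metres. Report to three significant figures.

V = 4Q/(πD²) = 4·0.156/(π·0.284²) = 2.463 m/s
Re = VD/ν = 2.463·0.284/2.13×10^-6 = 3.28×10^5 → turbulent
ε/D = 0.27/284 = 9.51×10^-4
Swamee-Jain: f = 0.02046
h_f = f(L/D)V²/(2g) = 0.02046·(1290/0.284)·2.463²/(2·9.81) = 28.72 m

h_f ≈ 28.7 m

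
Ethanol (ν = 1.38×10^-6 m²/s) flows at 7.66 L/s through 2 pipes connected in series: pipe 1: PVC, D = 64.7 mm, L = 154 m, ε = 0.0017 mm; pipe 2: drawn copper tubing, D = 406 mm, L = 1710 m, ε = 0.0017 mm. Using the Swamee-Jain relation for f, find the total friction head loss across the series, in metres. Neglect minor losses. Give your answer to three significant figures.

H ≈ 11.7 m

Pipe 1: V = 2.330 m/s, Re = 1.09×10^5, ε/D = 2.63×10^-5, f = 0.01771, h_1 = f(L/D)V²/2g = 11.66 m
Pipe 2: V = 0.05917 m/s, Re = 1.74×10^4, ε/D = 4.19×10^-6, f = 0.02675, h_2 = f(L/D)V²/2g = 0.02010 m
Series → Q common, losses add: H = Σh = 11.68 m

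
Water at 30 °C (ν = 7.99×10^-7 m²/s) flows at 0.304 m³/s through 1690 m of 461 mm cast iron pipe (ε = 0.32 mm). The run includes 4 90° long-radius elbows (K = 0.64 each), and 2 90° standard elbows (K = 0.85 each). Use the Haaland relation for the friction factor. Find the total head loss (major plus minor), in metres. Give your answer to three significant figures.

V = 4Q/(πD²) = 1.821 m/s; V²/2g = 0.1691 m
Re = 1.05×10^6, ε/D = 6.94×10^-4 → f = 0.01837 (Haaland)
Major: h_f = f(L/D)·V²/2g = 0.01837·3666·0.1691 = 11.38 m
Minor: ΣK = 4.26; h_m = ΣK·V²/2g = 0.7202 m
Total H_L = 11.38 + 0.7202 = 12.10 m

H_L ≈ 12.1 m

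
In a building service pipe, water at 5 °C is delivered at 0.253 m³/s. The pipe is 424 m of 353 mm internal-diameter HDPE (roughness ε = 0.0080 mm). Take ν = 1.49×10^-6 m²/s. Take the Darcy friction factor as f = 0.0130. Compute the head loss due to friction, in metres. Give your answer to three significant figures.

h_f ≈ 5.32 m

V = 4Q/(πD²) = 4·0.253/(π·0.353²) = 2.585 m/s
h_f = f(L/D)V²/(2g) = 0.01300·(424/0.353)·2.585²/(2·9.81) = 5.319 m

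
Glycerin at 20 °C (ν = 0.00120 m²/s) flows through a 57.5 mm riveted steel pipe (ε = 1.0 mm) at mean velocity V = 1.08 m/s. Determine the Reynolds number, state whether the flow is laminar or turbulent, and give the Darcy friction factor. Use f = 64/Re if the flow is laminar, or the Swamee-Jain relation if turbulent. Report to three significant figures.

Re ≈ 51.8; laminar; f = 64/Re ≈ 1.24

Re = VD/ν = 1.080·0.0575/0.00120 = 51.8
Re < 2300 → laminar → f = 64/Re = 1.237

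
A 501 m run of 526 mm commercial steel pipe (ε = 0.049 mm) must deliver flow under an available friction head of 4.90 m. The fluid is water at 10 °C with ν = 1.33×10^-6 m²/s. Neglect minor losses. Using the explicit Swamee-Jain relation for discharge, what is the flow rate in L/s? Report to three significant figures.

Q ≈ 600 L/s

Swamee-Jain (Type II): Q = -0.965·√(gD⁵h_f/L)·ln[ε/(3.7D) + √(3.17ν²L/(gD³h_f))]
√(gD⁵h_f/L) = √(9.81·0.526⁵·4.90/501) = 0.06216
ε/(3.7D) = 2.52×10^-5; √(3.17ν²L/(gD³h_f)) = 2.00×10^-5
Q = -0.965·0.06216·ln(4.522×10^-5) = 0.6000 m³/s
Check: V = 2.76 m/s, Re = 1.09×10^6, f = 0.01331, h_f = 4.93 m ≈ 4.90 m ✓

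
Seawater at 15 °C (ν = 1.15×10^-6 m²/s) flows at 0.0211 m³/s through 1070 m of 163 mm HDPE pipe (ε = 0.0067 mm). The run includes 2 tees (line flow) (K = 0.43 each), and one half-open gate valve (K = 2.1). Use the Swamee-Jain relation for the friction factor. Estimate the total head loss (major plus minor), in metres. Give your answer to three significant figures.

H_L ≈ 5.93 m

V = 4Q/(πD²) = 1.011 m/s; V²/2g = 0.05211 m
Re = 1.43×10^5, ε/D = 4.11×10^-5 → f = 0.01690 (Swamee-Jain)
Major: h_f = f(L/D)·V²/2g = 0.01690·6564·0.05211 = 5.780 m
Minor: ΣK = 2.96; h_m = ΣK·V²/2g = 0.1543 m
Total H_L = 5.780 + 0.1543 = 5.934 m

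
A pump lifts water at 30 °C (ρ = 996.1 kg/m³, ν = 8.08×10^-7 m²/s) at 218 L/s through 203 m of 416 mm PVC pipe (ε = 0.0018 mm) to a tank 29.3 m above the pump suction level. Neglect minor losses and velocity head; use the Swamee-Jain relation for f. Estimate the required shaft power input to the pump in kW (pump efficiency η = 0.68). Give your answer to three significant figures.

V = 4Q/(πD²) = 1.604 m/s; Re = 8.26×10^5; ε/D = 4.33×10^-6; f = 0.01209
h_f = f(L/D)V²/2g = 0.7733 m
Total head H = z + h_f = 29.3 + 0.7733 = 30.07 m
P_hyd = ρgQH = 996.1·9.81·0.218·30.07 = 64.06 kW
P_shaft = P_hyd/η = 64.06/0.68 = 94.21 kW

P_shaft ≈ 94.2 kW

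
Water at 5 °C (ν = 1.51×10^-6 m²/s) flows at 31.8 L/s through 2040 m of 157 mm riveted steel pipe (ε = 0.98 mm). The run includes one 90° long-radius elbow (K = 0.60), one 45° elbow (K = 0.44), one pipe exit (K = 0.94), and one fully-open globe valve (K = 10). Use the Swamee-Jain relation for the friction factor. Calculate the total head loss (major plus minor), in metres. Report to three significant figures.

V = 4Q/(πD²) = 1.643 m/s; V²/2g = 0.1375 m
Re = 1.71×10^5, ε/D = 0.00624 → f = 0.03318 (Swamee-Jain)
Major: h_f = f(L/D)·V²/2g = 0.03318·12994·0.1375 = 59.29 m
Minor: ΣK = 12.0; h_m = ΣK·V²/2g = 1.648 m
Total H_L = 59.29 + 1.648 = 60.94 m

H_L ≈ 60.9 m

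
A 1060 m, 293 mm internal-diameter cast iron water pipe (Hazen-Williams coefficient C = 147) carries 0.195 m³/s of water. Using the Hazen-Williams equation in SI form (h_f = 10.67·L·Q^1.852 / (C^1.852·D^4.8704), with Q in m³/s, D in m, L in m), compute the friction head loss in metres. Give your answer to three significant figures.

h_f = 10.67·1060·0.195^1.852 / (147^1.852·0.293^4.8704) = 20.96 m

h_f ≈ 21.0 m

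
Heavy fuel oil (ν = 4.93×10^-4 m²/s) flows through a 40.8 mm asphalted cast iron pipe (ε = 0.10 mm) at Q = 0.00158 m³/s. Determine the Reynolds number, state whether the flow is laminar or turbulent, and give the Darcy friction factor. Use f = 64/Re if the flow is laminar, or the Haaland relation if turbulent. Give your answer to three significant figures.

V = 4Q/(πD²) = 1.209 m/s
Re = VD/ν = 1.209·0.0408/4.93×10^-4 = 100
Re < 2300 → laminar → f = 64/Re = 0.6399

Re ≈ 100; laminar; f = 64/Re ≈ 0.640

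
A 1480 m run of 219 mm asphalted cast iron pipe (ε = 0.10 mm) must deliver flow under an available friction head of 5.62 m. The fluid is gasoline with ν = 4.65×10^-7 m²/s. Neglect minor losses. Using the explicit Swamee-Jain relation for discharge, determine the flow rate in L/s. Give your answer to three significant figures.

Q ≈ 36.4 L/s

Swamee-Jain (Type II): Q = -0.965·√(gD⁵h_f/L)·ln[ε/(3.7D) + √(3.17ν²L/(gD³h_f))]
√(gD⁵h_f/L) = √(9.81·0.219⁵·5.62/1480) = 0.004332
ε/(3.7D) = 1.23×10^-4; √(3.17ν²L/(gD³h_f)) = 4.19×10^-5
Q = -0.965·0.004332·ln(1.653×10^-4) = 0.03640 m³/s
Check: V = 0.966 m/s, Re = 4.55×10^5, f = 0.01759, h_f = 5.66 m ≈ 5.62 m ✓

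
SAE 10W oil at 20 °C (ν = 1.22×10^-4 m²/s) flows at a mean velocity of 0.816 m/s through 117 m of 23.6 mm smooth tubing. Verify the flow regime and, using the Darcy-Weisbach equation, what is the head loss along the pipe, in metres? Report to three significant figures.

h_f ≈ 68.2 m

Re = VD/ν = 0.816·0.02360/1.22×10^-4 = 158 → laminar (Re < 2300)
f = 64/Re = 0.4055
h_f = f(L/D)V²/(2g) = 0.4055·(117/0.02360)·0.816²/(2·9.81) = 68.22 m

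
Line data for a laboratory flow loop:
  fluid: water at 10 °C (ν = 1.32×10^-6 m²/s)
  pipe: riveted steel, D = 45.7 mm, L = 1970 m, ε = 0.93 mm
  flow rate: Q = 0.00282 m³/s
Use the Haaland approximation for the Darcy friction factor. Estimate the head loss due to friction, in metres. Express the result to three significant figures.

V = 4Q/(πD²) = 4·0.00282/(π·0.0457²) = 1.719 m/s
Re = VD/ν = 1.719·0.0457/1.32×10^-6 = 5.95×10^4 → turbulent
ε/D = 0.93/45.7 = 0.0204
Haaland: f = 0.04969
h_f = f(L/D)V²/(2g) = 0.04969·(1970/0.0457)·1.719²/(2·9.81) = 322.7 m

h_f ≈ 323 m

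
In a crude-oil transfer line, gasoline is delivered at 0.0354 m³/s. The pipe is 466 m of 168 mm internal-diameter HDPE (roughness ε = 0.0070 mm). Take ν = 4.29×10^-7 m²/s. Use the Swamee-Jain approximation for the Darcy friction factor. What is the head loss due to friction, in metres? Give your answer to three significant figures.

h_f ≈ 4.79 m

V = 4Q/(πD²) = 4·0.0354/(π·0.168²) = 1.597 m/s
Re = VD/ν = 1.597·0.168/4.29×10^-7 = 6.25×10^5 → turbulent
ε/D = 0.0070/168 = 4.17×10^-5
Swamee-Jain: f = 0.01330
h_f = f(L/D)V²/(2g) = 0.01330·(466/0.168)·1.597²/(2·9.81) = 4.794 m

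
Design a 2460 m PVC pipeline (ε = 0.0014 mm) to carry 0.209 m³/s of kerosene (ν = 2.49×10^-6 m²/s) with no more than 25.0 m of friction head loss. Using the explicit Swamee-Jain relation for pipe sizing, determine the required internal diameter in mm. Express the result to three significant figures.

D ≈ 353 mm

Swamee-Jain (Type III): D = 0.66·[ε^1.25·(LQ²/(gh_f))^4.75 + ν·Q^9.4·(L/(gh_f))^5.2]^0.04
LQ²/(gh_f) = 0.4381; L/(gh_f) = 10.03
Term 1 = ε^1.25·(…)^4.75 = 9.56×10^-10; Term 2 = ν·Q^9.4·(…)^5.2 = 1.63×10^-7
D = 0.66·(9.56×10^-10 + 1.63×10^-7)^0.04 = 0.3533 m = 353 mm
Check: V = 2.13 m/s, Re = 3.02×10^5, f = 0.01440, h_f = 23.2 m ≈ 25.0 m ✓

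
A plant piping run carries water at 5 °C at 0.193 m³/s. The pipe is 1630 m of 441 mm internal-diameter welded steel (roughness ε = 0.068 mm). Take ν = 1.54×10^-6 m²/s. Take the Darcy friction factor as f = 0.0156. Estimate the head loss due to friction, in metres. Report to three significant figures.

V = 4Q/(πD²) = 4·0.193/(π·0.441²) = 1.264 m/s
h_f = f(L/D)V²/(2g) = 0.01560·(1630/0.441)·1.264²/(2·9.81) = 4.692 m

h_f ≈ 4.69 m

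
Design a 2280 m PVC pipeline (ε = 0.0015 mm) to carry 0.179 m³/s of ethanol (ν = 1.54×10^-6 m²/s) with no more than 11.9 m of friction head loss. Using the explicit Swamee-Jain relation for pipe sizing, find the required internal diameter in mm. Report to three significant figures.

D ≈ 376 mm

Swamee-Jain (Type III): D = 0.66·[ε^1.25·(LQ²/(gh_f))^4.75 + ν·Q^9.4·(L/(gh_f))^5.2]^0.04
LQ²/(gh_f) = 0.6258; L/(gh_f) = 19.53
Term 1 = ε^1.25·(…)^4.75 = 5.66×10^-9; Term 2 = ν·Q^9.4·(…)^5.2 = 7.52×10^-7
D = 0.66·(5.66×10^-9 + 7.52×10^-7)^0.04 = 0.3756 m = 376 mm
Check: V = 1.62 m/s, Re = 3.94×10^5, f = 0.01372, h_f = 11.1 m ≈ 11.9 m ✓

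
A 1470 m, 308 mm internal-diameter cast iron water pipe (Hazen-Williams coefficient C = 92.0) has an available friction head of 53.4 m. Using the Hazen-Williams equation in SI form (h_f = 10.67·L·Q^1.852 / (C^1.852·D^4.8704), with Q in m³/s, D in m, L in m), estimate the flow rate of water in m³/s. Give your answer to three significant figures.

Q ≈ 0.193 m³/s

Rearranging: Q = [h_f·C^1.852·D^4.8704 / (10.67·L)]^(1/1.852)
Q = [53.4·92.0^1.852·0.308^4.8704 / (10.67·1470)]^0.540 = 0.1933 m³/s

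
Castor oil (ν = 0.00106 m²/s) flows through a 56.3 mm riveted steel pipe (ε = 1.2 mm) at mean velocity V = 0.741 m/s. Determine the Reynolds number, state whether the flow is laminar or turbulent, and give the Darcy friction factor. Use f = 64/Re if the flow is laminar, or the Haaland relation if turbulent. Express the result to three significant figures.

Re = VD/ν = 0.7410·0.0563/0.00106 = 39.4
Re < 2300 → laminar → f = 64/Re = 1.626

Re ≈ 39.4; laminar; f = 64/Re ≈ 1.63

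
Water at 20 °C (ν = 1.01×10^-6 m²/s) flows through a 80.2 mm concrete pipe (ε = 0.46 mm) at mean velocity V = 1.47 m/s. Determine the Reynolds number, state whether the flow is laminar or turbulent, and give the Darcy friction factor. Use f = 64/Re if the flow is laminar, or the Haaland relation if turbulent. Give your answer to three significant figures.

Re ≈ 1.17×10^5; turbulent; f ≈ 0.0324

Re = VD/ν = 1.470·0.0802/1.01×10^-6 = 1.17×10^5
Re > 4000 → turbulent; ε/D = 0.00574
Haaland: f = 0.03240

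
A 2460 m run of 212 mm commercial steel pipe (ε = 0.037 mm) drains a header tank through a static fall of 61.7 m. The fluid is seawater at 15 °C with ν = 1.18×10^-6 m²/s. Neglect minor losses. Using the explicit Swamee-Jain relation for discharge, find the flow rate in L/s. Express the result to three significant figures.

Swamee-Jain (Type II): Q = -0.965·√(gD⁵h_f/L)·ln[ε/(3.7D) + √(3.17ν²L/(gD³h_f))]
√(gD⁵h_f/L) = √(9.81·0.212⁵·61.7/2460) = 0.01026
ε/(3.7D) = 4.72×10^-5; √(3.17ν²L/(gD³h_f)) = 4.34×10^-5
Q = -0.965·0.01026·ln(9.056×10^-5) = 0.09222 m³/s
Check: V = 2.61 m/s, Re = 4.69×10^5, f = 0.01536, h_f = 62.0 m ≈ 61.7 m ✓

Q ≈ 92.2 L/s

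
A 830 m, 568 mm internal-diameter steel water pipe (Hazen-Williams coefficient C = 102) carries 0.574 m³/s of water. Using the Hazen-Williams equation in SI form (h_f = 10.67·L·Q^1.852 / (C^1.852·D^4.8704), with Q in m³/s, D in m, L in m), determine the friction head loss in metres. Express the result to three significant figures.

h_f ≈ 9.49 m

h_f = 10.67·830·0.574^1.852 / (102^1.852·0.568^4.8704) = 9.489 m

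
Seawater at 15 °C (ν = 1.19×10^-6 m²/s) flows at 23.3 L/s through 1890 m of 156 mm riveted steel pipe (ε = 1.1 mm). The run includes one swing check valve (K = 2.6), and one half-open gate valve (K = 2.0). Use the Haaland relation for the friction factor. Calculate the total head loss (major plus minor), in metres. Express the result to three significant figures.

H_L ≈ 31.8 m

V = 4Q/(πD²) = 1.219 m/s; V²/2g = 0.07574 m
Re = 1.60×10^5, ε/D = 0.00705 → f = 0.03429 (Haaland)
Major: h_f = f(L/D)·V²/2g = 0.03429·12115·0.07574 = 31.47 m
Minor: ΣK = 4.60; h_m = ΣK·V²/2g = 0.3484 m
Total H_L = 31.47 + 0.3484 = 31.82 m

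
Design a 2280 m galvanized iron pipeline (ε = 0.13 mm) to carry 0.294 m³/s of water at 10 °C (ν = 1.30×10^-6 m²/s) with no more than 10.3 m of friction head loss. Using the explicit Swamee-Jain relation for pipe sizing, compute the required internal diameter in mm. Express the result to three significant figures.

Swamee-Jain (Type III): D = 0.66·[ε^1.25·(LQ²/(gh_f))^4.75 + ν·Q^9.4·(L/(gh_f))^5.2]^0.04
LQ²/(gh_f) = 1.950; L/(gh_f) = 22.56
Term 1 = ε^1.25·(…)^4.75 = 3.32×10^-4; Term 2 = ν·Q^9.4·(…)^5.2 = 1.43×10^-4
D = 0.66·(3.32×10^-4 + 1.43×10^-4)^0.04 = 0.4859 m = 486 mm
Check: V = 1.59 m/s, Re = 5.93×10^5, f = 0.01592, h_f = 9.57 m ≈ 10.3 m ✓

D ≈ 486 mm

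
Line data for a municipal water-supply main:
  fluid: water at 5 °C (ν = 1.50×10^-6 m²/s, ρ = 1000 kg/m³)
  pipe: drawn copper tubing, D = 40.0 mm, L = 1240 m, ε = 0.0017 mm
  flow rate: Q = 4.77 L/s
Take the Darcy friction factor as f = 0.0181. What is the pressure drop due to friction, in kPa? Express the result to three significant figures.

V = 4Q/(πD²) = 4·0.00477/(π·0.0400²) = 3.796 m/s
h_f = f(L/D)V²/(2g) = 0.01810·(1240/0.0400)·3.796²/(2·9.81) = 412.1 m
Δp = ρg·h_f = 1000·9.81·412.1 = 4042 kPa

Δp ≈ 4040 kPa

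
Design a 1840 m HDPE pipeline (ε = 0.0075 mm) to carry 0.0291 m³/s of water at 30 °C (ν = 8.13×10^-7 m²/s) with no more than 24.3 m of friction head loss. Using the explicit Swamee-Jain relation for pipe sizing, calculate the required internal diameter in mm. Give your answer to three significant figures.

D ≈ 153 mm

Swamee-Jain (Type III): D = 0.66·[ε^1.25·(LQ²/(gh_f))^4.75 + ν·Q^9.4·(L/(gh_f))^5.2]^0.04
LQ²/(gh_f) = 0.006536; L/(gh_f) = 7.719
Term 1 = ε^1.25·(…)^4.75 = 1.65×10^-17; Term 2 = ν·Q^9.4·(…)^5.2 = 1.22×10^-16
D = 0.66·(1.65×10^-17 + 1.22×10^-16)^0.04 = 0.1532 m = 153 mm
Check: V = 1.58 m/s, Re = 2.98×10^5, f = 0.01494, h_f = 22.8 m ≈ 24.3 m ✓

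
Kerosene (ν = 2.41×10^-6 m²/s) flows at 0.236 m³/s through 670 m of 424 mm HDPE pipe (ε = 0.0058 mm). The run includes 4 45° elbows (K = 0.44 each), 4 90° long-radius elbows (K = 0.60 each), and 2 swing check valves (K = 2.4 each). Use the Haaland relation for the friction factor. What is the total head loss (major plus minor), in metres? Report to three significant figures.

V = 4Q/(πD²) = 1.671 m/s; V²/2g = 0.1424 m
Re = 2.94×10^5, ε/D = 1.37×10^-5 → f = 0.01451 (Haaland)
Major: h_f = f(L/D)·V²/2g = 0.01451·1580·0.1424 = 3.264 m
Minor: ΣK = 8.96; h_m = ΣK·V²/2g = 1.276 m
Total H_L = 3.264 + 1.276 = 4.540 m

H_L ≈ 4.54 m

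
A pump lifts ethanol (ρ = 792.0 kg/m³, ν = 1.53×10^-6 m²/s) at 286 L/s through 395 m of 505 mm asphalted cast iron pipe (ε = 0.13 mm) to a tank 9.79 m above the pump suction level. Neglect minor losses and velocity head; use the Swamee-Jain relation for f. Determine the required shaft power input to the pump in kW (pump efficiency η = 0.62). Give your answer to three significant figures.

P_shaft ≈ 39.8 kW

V = 4Q/(πD²) = 1.428 m/s; Re = 4.71×10^5; ε/D = 2.57×10^-4; f = 0.01610
h_f = f(L/D)V²/2g = 1.308 m
Total head H = z + h_f = 9.79 + 1.308 = 11.10 m
P_hyd = ρgQH = 792.0·9.81·0.286·11.10 = 24.66 kW
P_shaft = P_hyd/η = 24.66/0.62 = 39.78 kW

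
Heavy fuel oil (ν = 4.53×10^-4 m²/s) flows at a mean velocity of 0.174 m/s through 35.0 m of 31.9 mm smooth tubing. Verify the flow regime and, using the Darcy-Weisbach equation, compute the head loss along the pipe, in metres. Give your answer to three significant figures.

h_f ≈ 8.84 m

Re = VD/ν = 0.174·0.03190/4.53×10^-4 = 12.3 → laminar (Re < 2300)
f = 64/Re = 5.223
h_f = f(L/D)V²/(2g) = 5.223·(35.0/0.03190)·0.174²/(2·9.81) = 8.843 m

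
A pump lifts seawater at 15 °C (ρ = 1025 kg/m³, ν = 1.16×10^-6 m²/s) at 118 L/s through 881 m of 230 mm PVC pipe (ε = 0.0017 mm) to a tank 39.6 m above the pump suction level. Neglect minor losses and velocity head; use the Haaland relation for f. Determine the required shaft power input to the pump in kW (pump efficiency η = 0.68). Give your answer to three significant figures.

P_shaft ≈ 104 kW

V = 4Q/(πD²) = 2.840 m/s; Re = 5.63×10^5; ε/D = 7.39×10^-6; f = 0.01288
h_f = f(L/D)V²/2g = 20.28 m
Total head H = z + h_f = 39.6 + 20.28 = 59.88 m
P_hyd = ρgQH = 1025·9.81·0.118·59.88 = 71.05 kW
P_shaft = P_hyd/η = 71.05/0.68 = 104.5 kW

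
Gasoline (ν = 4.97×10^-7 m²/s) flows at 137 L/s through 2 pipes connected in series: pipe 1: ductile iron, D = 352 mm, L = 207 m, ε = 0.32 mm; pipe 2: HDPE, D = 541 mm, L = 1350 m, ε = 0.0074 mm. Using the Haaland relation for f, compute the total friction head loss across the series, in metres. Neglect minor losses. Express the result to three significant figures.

Pipe 1: V = 1.408 m/s, Re = 9.97×10^5, ε/D = 9.09×10^-4, f = 0.01951, h_1 = f(L/D)V²/2g = 1.159 m
Pipe 2: V = 0.5960 m/s, Re = 6.49×10^5, ε/D = 1.37×10^-5, f = 0.01266, h_2 = f(L/D)V²/2g = 0.5721 m
Series → Q common, losses add: H = Σh = 1.731 m

H ≈ 1.73 m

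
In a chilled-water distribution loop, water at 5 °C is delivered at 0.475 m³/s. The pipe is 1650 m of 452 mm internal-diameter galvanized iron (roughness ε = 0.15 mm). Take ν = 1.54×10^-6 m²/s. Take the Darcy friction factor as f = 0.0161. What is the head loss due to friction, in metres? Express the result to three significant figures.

V = 4Q/(πD²) = 4·0.475/(π·0.452²) = 2.960 m/s
h_f = f(L/D)V²/(2g) = 0.01610·(1650/0.452)·2.960²/(2·9.81) = 26.25 m

h_f ≈ 26.2 m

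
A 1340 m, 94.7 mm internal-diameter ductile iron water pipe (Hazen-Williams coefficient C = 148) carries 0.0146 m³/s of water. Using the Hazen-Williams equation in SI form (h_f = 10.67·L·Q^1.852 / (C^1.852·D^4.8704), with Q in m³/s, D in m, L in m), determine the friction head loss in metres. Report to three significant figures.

h_f ≈ 52.7 m

h_f = 10.67·1340·0.0146^1.852 / (148^1.852·0.0947^4.8704) = 52.71 m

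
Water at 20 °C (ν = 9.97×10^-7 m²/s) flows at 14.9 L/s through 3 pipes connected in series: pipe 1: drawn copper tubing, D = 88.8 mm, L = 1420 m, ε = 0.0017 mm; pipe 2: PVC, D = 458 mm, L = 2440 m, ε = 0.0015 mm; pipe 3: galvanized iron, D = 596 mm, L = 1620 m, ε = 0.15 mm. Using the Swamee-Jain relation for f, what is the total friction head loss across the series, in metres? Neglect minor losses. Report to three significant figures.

Pipe 1: V = 2.406 m/s, Re = 2.14×10^5, ε/D = 1.91×10^-5, f = 0.01551, h_1 = f(L/D)V²/2g = 73.16 m
Pipe 2: V = 0.09044 m/s, Re = 4.15×10^4, ε/D = 3.28×10^-6, f = 0.02167, h_2 = f(L/D)V²/2g = 0.04812 m
Pipe 3: V = 0.05341 m/s, Re = 3.19×10^4, ε/D = 2.52×10^-4, f = 0.02381, h_3 = f(L/D)V²/2g = 0.009410 m
Series → Q common, losses add: H = Σh = 73.22 m

H ≈ 73.2 m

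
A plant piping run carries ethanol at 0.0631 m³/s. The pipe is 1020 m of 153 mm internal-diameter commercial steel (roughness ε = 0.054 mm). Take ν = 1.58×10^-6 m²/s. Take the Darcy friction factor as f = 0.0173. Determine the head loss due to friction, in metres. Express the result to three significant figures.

V = 4Q/(πD²) = 4·0.0631/(π·0.153²) = 3.432 m/s
h_f = f(L/D)V²/(2g) = 0.01730·(1020/0.153)·3.432²/(2·9.81) = 69.24 m

h_f ≈ 69.2 m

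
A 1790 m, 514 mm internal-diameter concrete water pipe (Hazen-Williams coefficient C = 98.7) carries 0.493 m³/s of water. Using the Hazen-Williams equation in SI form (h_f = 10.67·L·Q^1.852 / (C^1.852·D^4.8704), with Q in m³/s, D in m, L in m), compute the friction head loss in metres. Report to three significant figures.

h_f ≈ 26.7 m

h_f = 10.67·1790·0.493^1.852 / (98.7^1.852·0.514^4.8704) = 26.69 m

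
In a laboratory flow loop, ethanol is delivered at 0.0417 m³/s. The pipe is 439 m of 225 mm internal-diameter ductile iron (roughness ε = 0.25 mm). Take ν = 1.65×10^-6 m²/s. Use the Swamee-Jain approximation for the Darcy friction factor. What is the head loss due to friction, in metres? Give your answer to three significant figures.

h_f ≈ 2.42 m

V = 4Q/(πD²) = 4·0.0417/(π·0.225²) = 1.049 m/s
Re = VD/ν = 1.049·0.225/1.65×10^-6 = 1.43×10^5 → turbulent
ε/D = 0.25/225 = 0.00111
Swamee-Jain: f = 0.02208
h_f = f(L/D)V²/(2g) = 0.02208·(439/0.225)·1.049²/(2·9.81) = 2.415 m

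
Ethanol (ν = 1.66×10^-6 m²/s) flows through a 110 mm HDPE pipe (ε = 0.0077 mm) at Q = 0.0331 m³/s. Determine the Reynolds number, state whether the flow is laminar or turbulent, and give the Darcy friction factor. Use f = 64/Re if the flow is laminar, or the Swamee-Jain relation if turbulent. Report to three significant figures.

Re ≈ 2.31×10^5; turbulent; f ≈ 0.0158

V = 4Q/(πD²) = 3.483 m/s
Re = VD/ν = 3.483·0.110/1.66×10^-6 = 2.31×10^5
Re > 4000 → turbulent; ε/D = 7.00×10^-5
Swamee-Jain: f = 0.01577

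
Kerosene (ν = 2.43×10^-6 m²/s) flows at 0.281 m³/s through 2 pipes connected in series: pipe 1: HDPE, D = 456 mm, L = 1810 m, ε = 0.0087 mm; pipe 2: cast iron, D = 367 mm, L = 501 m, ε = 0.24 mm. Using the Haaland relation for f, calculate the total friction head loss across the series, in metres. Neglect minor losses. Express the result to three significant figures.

Pipe 1: V = 1.721 m/s, Re = 3.23×10^5, ε/D = 1.91×10^-5, f = 0.01431, h_1 = f(L/D)V²/2g = 8.573 m
Pipe 2: V = 2.656 m/s, Re = 4.01×10^5, ε/D = 6.54×10^-4, f = 0.01865, h_2 = f(L/D)V²/2g = 9.157 m
Series → Q common, losses add: H = Σh = 17.73 m

H ≈ 17.7 m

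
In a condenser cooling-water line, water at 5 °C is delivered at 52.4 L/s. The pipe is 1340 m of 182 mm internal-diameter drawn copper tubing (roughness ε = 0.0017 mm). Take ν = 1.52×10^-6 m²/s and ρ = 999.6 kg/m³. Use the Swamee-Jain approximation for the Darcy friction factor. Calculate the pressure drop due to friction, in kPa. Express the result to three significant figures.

V = 4Q/(πD²) = 4·0.0524/(π·0.182²) = 2.014 m/s
Re = VD/ν = 2.014·0.182/1.52×10^-6 = 2.41×10^5 → turbulent
ε/D = 0.0017/182 = 9.34×10^-6
Swamee-Jain: f = 0.01508
h_f = f(L/D)V²/(2g) = 0.01508·(1340/0.182)·2.014²/(2·9.81) = 22.95 m
Δp = ρg·h_f = 999.6·9.81·22.95 = 225.1 kPa

Δp ≈ 225 kPa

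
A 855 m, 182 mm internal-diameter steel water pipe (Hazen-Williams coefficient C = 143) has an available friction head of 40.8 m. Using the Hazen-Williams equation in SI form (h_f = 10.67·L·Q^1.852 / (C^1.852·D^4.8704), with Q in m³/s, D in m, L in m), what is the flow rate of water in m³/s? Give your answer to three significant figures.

Rearranging: Q = [h_f·C^1.852·D^4.8704 / (10.67·L)]^(1/1.852)
Q = [40.8·143^1.852·0.182^4.8704 / (10.67·855)]^0.540 = 0.08727 m³/s

Q ≈ 0.0873 m³/s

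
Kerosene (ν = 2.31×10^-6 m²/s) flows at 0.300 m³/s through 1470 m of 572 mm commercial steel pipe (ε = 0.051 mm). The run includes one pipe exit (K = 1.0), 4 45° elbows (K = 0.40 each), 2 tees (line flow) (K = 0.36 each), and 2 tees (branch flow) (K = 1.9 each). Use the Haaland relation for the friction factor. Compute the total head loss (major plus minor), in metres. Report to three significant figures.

V = 4Q/(πD²) = 1.167 m/s; V²/2g = 0.06947 m
Re = 2.89×10^5, ε/D = 8.92×10^-5 → f = 0.01522 (Haaland)
Major: h_f = f(L/D)·V²/2g = 0.01522·2570·0.06947 = 2.716 m
Minor: ΣK = 7.12; h_m = ΣK·V²/2g = 0.4946 m
Total H_L = 2.716 + 0.4946 = 3.211 m

H_L ≈ 3.21 m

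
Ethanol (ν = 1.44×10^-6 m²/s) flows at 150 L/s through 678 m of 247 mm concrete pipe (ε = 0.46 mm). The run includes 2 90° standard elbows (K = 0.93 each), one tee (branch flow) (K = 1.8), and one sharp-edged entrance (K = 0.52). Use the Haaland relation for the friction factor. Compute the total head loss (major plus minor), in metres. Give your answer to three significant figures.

V = 4Q/(πD²) = 3.130 m/s; V²/2g = 0.4995 m
Re = 5.37×10^5, ε/D = 0.00186 → f = 0.02334 (Haaland)
Major: h_f = f(L/D)·V²/2g = 0.02334·2745·0.4995 = 32.01 m
Minor: ΣK = 4.18; h_m = ΣK·V²/2g = 2.088 m
Total H_L = 32.01 + 2.088 = 34.09 m

H_L ≈ 34.1 m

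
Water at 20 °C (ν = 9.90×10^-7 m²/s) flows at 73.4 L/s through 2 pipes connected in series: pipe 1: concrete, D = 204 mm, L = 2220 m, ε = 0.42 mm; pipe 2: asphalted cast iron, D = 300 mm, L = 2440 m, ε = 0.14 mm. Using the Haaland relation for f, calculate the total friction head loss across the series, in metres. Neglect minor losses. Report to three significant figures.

H ≈ 75.1 m

Pipe 1: V = 2.246 m/s, Re = 4.63×10^5, ε/D = 0.00206, f = 0.02399, h_1 = f(L/D)V²/2g = 67.10 m
Pipe 2: V = 1.038 m/s, Re = 3.15×10^5, ε/D = 4.67×10^-4, f = 0.01782, h_2 = f(L/D)V²/2g = 7.965 m
Series → Q common, losses add: H = Σh = 75.07 m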